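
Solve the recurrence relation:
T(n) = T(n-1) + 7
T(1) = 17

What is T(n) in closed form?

Unrolling: T(n) = T(1) + 7·(n-1) = 17 + 7(n-1) = 7n + 10.

Answer: T(n) = 7n + 10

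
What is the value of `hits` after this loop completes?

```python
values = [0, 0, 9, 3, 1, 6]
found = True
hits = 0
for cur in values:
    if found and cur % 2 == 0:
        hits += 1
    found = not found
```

Count even values at even positions
`hits` takes the values: 0 → 1

Answer: 1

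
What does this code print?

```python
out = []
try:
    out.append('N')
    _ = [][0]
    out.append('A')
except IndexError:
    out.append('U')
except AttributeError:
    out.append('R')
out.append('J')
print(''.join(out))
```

Execution trace: 'N' (try body) → 'U' (except IndexError) → 'J' (after the try/except). Output: NUJ

Answer: NUJ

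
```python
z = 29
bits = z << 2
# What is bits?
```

Trace:
`z = 29` → z = 29
`bits = z << 2` → bits = 116
So bits = 116

Answer: 116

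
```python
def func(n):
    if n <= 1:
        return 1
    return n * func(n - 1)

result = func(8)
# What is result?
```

func(8) = 8 * 7 * 6 * 5 * 4 * 3 * 2 * 1 = 40320

Answer: 40320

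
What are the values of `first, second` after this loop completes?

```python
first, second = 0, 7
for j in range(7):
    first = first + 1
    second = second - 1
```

first goes 0→7, second goes 7→0
`first, second` takes the values: (0, 7) → (1, 7) → (1, 6) → (2, 6) → (2, 5) → (3, 5) → (3, 4) → (4, 4) → (4, 3) → (5, 3) → (5, 2) → (6, 2) → (6, 1) → (7, 1) → (7, 0)

Answer: 7, 0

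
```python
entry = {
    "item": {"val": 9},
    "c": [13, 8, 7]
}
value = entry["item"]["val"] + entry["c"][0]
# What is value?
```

Trace:
`entry = { ...` → entry = {'item': {'val': 9}, 'c': [13, 8, 7]}
`value = entry["item"]["val"] + entry["c"][0]` → value = 22
So value = 22

Answer: 22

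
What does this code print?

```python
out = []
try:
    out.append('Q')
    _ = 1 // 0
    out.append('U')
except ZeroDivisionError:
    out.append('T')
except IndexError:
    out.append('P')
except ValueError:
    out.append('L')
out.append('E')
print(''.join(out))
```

Execution trace: 'Q' (try body) → 'T' (except ZeroDivisionError) → 'E' (after the try/except). Output: QTE

Answer: QTE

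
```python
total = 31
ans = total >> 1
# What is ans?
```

Trace:
`total = 31` → total = 31
`ans = total >> 1` → ans = 15
So ans = 15

Answer: 15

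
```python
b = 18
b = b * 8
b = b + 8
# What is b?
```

Trace:
`b = 18` → b = 18
`b = b * 8` → b = 144
`b = b + 8` → b = 152
So b = 152

Answer: 152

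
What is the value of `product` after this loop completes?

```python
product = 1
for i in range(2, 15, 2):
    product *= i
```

Product of even numbers 2 to 14
`product` takes the values: 1 → 2 → 8 → 48 → 384 → 3840 → 46080 → 645120

Answer: 645120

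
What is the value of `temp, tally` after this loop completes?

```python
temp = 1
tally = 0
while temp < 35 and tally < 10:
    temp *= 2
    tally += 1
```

Double until >= 35 or 10 iterations
`temp, tally` takes the values: (1, 0) → (2, 0) → (2, 1) → (4, 1) → (4, 2) → (8, 2) → (8, 3) → (16, 3) → (16, 4) → (32, 4) → (32, 5) → (64, 5) → (64, 6)

Answer: 64, 6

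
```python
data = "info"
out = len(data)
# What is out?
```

Trace:
`data = "info"` → data = 'info'
`out = len(data)` → out = 4
So out = 4

Answer: 4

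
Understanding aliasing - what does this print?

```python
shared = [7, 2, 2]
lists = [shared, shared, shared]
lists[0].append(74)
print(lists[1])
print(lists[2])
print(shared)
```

Key concept: list of same reference.
Step by step:
`shared = [7, 2, 2]` → shared = [7, 2, 2]
`lists = [shared, shared, shared]` → lists = [[7, 2, 2], [7, 2, 2], [7, 2, 2]]
`lists[0].append(74)` → shared = [7, 2, 2, 74]; lists = [[7, 2, 2, 74], [7, 2, 2, 74], [7, 2, 2, 74]]
`print(lists[1])` → prints [7, 2, 2, 74]
`print(lists[2])` → prints [7, 2, 2, 74]
`print(shared)` → prints [7, 2, 2, 74]

Answer:
[7, 2, 2, 74]
[7, 2, 2, 74]
[7, 2, 2, 74]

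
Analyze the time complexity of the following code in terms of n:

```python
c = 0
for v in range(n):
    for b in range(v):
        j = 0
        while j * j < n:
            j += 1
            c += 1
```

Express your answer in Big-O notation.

Each loop level contributes: n × n × √n. Multiplying the contributions gives O(n^2√n).

Answer: O(n^2√n)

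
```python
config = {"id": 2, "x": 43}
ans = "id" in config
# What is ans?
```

Trace:
`config = {"id": 2, "x": 43}` → config = {'id': 2, 'x': 43}
`ans = "id" in config` → ans = True
So ans = True

Answer: True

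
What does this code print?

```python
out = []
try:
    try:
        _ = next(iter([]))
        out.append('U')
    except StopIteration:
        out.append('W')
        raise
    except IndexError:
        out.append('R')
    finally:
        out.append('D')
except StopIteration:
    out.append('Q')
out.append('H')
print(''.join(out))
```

Execution trace: 'W' (inner except StopIteration) → 'D' (inner finally) → 'Q' (outer except StopIteration) → 'H' (after the try/except). Output: WDQH

Answer: WDQH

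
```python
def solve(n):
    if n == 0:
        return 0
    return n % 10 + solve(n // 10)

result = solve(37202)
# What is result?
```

Sum of digits of 37202: 2 + 0 + 2 + 7 + 3 = 14

Answer: 14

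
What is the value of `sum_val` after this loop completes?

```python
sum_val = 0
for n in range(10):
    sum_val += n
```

Sum of 0 to 9 = 45
`sum_val` takes the values: 0 → 1 → 3 → 6 → 10 → 15 → 21 → 28 → 36 → 45

Answer: 45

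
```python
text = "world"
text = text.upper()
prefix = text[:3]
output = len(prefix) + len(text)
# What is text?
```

Trace:
`text = "world"` → text = 'world'
`text = text.upper()` → text = 'WORLD'
`prefix = text[:3]` → prefix = 'WOR'
`output = len(prefix) + len(text)` → output = 8
So text = 'WORLD'

Answer: 'WORLD'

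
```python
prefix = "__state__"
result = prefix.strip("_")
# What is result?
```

Trace:
`prefix = "__state__"` → prefix = '__state__'
`result = prefix.strip("_")` → result = 'state'
So result = 'state'

Answer: 'state'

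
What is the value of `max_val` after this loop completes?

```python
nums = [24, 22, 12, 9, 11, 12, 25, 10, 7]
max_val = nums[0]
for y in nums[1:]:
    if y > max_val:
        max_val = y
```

Maximum of [24, 22, 12, 9, 11, 12, 25, 10, 7]
`max_val` takes the values: 24 → 25

Answer: 25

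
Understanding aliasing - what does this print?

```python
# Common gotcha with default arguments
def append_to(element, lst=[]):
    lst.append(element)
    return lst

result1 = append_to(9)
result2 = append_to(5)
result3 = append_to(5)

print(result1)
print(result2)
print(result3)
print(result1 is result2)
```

Key concept: mutable default argument gotcha.
Step by step:
`result1 = append_to(9)` → result1 = [9]
`result2 = append_to(5)` → result1 = [9, 5] (same object as result2); result2 = [9, 5] (same object as result1)
`result3 = append_to(5)` → result1 = [9, 5, 5] (same object as result2, result3); result2 = [9, 5, 5] (same object as result1, result3); result3 = [9, 5, 5] (same object as result1, result2)
`print(result1)` → prints [9, 5, 5]
`print(result2)` → prints [9, 5, 5]
`print(result3)` → prints [9, 5, 5]
`print(result1 is result2)` → prints True

Answer:
[9, 5, 5]
[9, 5, 5]
[9, 5, 5]
True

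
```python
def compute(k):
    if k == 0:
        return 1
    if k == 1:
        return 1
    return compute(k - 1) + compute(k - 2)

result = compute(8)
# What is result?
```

Build up from base cases: compute(0)=1, compute(1)=1, compute(2)=2, compute(3)=3, compute(4)=5, compute(5)=8, compute(6)=13, ..., compute(8)=34

Answer: 34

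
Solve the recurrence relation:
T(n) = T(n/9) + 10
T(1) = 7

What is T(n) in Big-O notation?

Each step divides n by 9 and adds 10. After log_9(n) steps we reach T(1)=7. So T(n) = 10·log_9(n) + 7 = O(log n).

Answer: O(log n)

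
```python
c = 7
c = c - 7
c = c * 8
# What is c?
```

Trace:
`c = 7` → c = 7
`c = c - 7` → c = 0
`c = c * 8` → c = 0
So c = 0

Answer: 0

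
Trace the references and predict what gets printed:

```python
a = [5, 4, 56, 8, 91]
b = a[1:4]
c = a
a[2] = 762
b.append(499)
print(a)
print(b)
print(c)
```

Key concept: slice vs alias.
Step by step:
`a = [5, 4, 56, 8, 91]` → a = [5, 4, 56, 8, 91]
`b = a[1:4]` → b = [4, 56, 8]
`c = a` → c = [5, 4, 56, 8, 91] (same object as a)
`a[2] = 762` → a = [5, 4, 762, 8, 91] (same object as c); c = [5, 4, 762, 8, 91] (same object as a)
`b.append(499)` → b = [4, 56, 8, 499]
`print(a)` → prints [5, 4, 762, 8, 91]
`print(b)` → prints [4, 56, 8, 499]
`print(c)` → prints [5, 4, 762, 8, 91]

Answer:
[5, 4, 762, 8, 91]
[4, 56, 8, 499]
[5, 4, 762, 8, 91]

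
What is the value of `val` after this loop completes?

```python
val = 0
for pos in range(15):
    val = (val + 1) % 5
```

Increment mod 5, 15 times = 0
`val` takes the values: 0 → 1 → 2 → 3 → 4 → 0 → 1 → 2 → 3 → 4 → 0 → 1 → 2 → 3 → 4 → 0

Answer: 0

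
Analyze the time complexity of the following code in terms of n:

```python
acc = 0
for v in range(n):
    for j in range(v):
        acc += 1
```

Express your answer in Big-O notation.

Each loop level contributes: n × n. Multiplying the contributions gives O(n^2).

Answer: O(n^2)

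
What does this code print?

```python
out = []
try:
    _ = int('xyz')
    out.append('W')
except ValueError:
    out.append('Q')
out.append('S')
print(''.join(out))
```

Execution trace: 'Q' (except ValueError) → 'S' (after the try/except). Output: QS

Answer: QS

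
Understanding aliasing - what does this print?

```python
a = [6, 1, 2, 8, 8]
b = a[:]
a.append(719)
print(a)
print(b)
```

Key concept: slice [:] creates copy.
Step by step:
`a = [6, 1, 2, 8, 8]` → a = [6, 1, 2, 8, 8]
`b = a[:]` → b = [6, 1, 2, 8, 8]
`a.append(719)` → a = [6, 1, 2, 8, 8, 719]
`print(a)` → prints [6, 1, 2, 8, 8, 719]
`print(b)` → prints [6, 1, 2, 8, 8]

Answer:
[6, 1, 2, 8, 8, 719]
[6, 1, 2, 8, 8]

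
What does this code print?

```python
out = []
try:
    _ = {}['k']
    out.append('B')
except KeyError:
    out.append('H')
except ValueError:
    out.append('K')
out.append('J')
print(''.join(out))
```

Execution trace: 'H' (except KeyError) → 'J' (after the try/except). Output: HJ

Answer: HJ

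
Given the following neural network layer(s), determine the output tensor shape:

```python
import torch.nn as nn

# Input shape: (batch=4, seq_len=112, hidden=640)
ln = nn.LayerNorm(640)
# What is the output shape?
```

Input: (4, 112, 640) -> Output: (4, 112, 640)

Answer: (4, 112, 640)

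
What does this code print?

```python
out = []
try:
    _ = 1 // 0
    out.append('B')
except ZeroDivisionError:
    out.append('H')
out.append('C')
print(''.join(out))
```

Execution trace: 'H' (except ZeroDivisionError) → 'C' (after the try/except). Output: HC

Answer: HC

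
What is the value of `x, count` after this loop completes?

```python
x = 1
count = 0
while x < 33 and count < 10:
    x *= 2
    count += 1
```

Double until >= 33 or 10 iterations
`x, count` takes the values: (1, 0) → (2, 0) → (2, 1) → (4, 1) → (4, 2) → (8, 2) → (8, 3) → (16, 3) → (16, 4) → (32, 4) → (32, 5) → (64, 5) → (64, 6)

Answer: 64, 6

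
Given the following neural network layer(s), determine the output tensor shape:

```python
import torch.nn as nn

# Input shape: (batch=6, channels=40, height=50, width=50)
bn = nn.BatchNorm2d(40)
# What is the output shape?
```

Input: (6, 40, 50, 50) -> Output: (6, 40, 50, 50)

Answer: (6, 40, 50, 50)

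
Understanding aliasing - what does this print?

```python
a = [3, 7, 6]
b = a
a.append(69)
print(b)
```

Key concept: basic list aliasing.
Step by step:
`a = [3, 7, 6]` → a = [3, 7, 6]
`b = a` → b = [3, 7, 6] (same object as a)
`a.append(69)` → a = [3, 7, 6, 69] (same object as b); b = [3, 7, 6, 69] (same object as a)
`print(b)` → prints [3, 7, 6, 69]

Answer: [3, 7, 6, 69]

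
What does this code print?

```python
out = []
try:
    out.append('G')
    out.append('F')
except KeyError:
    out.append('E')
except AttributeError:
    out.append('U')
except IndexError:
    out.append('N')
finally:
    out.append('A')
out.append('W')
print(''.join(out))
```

Execution trace: 'G' (try body) → 'F' (try body, no exception) → 'A' (finally) → 'W' (after the try/except). Output: GFAW

Answer: GFAW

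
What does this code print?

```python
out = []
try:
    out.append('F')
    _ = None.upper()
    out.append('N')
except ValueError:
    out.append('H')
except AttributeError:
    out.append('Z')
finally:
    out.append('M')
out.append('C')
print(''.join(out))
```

Execution trace: 'F' (try body) → 'Z' (except AttributeError) → 'M' (finally) → 'C' (after the try/except). Output: FZMC

Answer: FZMC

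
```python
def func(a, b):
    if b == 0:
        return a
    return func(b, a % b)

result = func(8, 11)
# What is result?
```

func(8, 11) -> func(11, 8) -> func(8, 3) -> func(3, 2) -> func(2, 1) -> func(1, 0) -> 1

Answer: 1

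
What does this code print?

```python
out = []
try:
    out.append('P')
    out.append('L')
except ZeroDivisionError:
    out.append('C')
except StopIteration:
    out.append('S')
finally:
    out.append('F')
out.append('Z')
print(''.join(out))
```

Execution trace: 'P' (try body) → 'L' (try body, no exception) → 'F' (finally) → 'Z' (after the try/except). Output: PLFZ

Answer: PLFZ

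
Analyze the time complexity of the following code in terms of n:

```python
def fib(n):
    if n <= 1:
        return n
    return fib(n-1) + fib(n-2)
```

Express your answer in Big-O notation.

This is Recursive Fibonacci (naive). Time complexity: O(2^n).

Answer: O(2^n)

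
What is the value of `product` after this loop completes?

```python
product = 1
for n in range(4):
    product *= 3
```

3^4 = 81
`product` takes the values: 1 → 3 → 9 → 27 → 81

Answer: 81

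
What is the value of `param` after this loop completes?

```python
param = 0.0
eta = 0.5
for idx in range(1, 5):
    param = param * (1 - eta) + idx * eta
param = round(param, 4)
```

Moving average with lr=0.5
`param` takes the values: 0.0 → 0.5 → 1.25 → 2.125 → 3.0625

Answer: 3.0625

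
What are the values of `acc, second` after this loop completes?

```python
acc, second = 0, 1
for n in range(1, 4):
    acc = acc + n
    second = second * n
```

Sum and factorial of 1 to 3
`acc, second` takes the values: (0, 1) → (1, 1) → (3, 1) → (3, 2) → (6, 2) → (6, 6)

Answer: 6, 6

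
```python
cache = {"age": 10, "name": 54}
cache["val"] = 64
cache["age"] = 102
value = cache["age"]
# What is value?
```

Trace:
`cache = {"age": 10, "name": 54}` → cache = {'age': 10, 'name': 54}
`cache["val"] = 64` → cache = {'age': 10, 'name': 54, 'val': 64}
`cache["age"] = 102` → cache = {'age': 102, 'name': 54, 'val': 64}
`value = cache["age"]` → value = 102
So value = 102

Answer: 102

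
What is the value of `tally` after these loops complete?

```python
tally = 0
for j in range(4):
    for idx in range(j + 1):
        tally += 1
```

Triangle: 1 + 2 + ... + 4
`tally` takes the values: 0 → 1 → 2 → 3 → 4 → 5 → 6 → 7 → 8 → 9 → 10

Answer: 10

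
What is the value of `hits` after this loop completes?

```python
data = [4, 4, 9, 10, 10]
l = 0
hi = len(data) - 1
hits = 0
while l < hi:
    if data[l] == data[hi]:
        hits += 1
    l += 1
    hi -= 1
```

Count matching pairs from ends
`hits` takes the values: 0

Answer: 0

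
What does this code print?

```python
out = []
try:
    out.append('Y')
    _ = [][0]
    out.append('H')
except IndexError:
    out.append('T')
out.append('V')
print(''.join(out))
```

Execution trace: 'Y' (try body) → 'T' (except IndexError) → 'V' (after the try/except). Output: YTV

Answer: YTV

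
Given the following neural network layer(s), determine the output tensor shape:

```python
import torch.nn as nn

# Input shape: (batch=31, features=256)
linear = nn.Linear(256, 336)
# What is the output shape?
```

Input: (31, 256) -> Output: (31, 336)

Answer: (31, 336)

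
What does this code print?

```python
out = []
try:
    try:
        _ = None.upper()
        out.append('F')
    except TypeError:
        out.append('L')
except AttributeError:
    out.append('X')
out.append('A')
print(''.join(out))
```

Execution trace: 'X' (outer except AttributeError) → 'A' (after the try/except). Output: XA

Answer: XA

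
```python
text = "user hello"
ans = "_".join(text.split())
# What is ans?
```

Trace:
`text = "user hello"` → text = 'user hello'
`ans = "_".join(text.split())` → ans = 'user_hello'
So ans = 'user_hello'

Answer: 'user_hello'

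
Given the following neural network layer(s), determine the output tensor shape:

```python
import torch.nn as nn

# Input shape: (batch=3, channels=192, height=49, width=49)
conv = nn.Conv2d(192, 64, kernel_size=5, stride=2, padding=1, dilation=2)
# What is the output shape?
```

Input: (3, 192, 49, 49) -> Output: (3, 64, 22, 22)

Answer: (3, 64, 22, 22)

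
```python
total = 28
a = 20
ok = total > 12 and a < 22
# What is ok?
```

Trace:
`total = 28` → total = 28
`a = 20` → a = 20
`ok = total > 12 and a < 22` → ok = True
So ok = True

Answer: True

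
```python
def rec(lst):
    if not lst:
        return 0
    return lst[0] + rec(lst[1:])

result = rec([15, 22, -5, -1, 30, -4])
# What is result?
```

15 + 22 + (-5) + (-1) + 30 + (-4) + 0 = 57

Answer: 57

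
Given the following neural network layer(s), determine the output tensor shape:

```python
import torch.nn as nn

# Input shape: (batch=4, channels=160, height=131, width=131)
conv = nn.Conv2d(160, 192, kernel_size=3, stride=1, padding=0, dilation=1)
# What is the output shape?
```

Input: (4, 160, 131, 131) -> Output: (4, 192, 129, 129)

Answer: (4, 192, 129, 129)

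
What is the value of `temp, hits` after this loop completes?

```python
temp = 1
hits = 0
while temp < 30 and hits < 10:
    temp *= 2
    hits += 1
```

Double until >= 30 or 10 iterations
`temp, hits` takes the values: (1, 0) → (2, 0) → (2, 1) → (4, 1) → (4, 2) → (8, 2) → (8, 3) → (16, 3) → (16, 4) → (32, 4) → (32, 5)

Answer: 32, 5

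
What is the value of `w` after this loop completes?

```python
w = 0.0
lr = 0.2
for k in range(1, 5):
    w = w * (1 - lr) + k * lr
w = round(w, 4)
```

Moving average with lr=0.2
`w` takes the values: 0.0 → 0.2 → 0.56 → 1.048 → 1.6384

Answer: 1.6384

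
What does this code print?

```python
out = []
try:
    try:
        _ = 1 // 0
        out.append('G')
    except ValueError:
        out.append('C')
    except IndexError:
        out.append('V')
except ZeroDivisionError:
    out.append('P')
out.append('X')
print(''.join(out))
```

Execution trace: 'P' (outer except ZeroDivisionError) → 'X' (after the try/except). Output: PX

Answer: PX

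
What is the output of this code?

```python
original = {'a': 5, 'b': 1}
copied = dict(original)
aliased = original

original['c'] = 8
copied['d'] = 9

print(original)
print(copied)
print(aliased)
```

Key concept: dict() creates copy, assignment creates alias.
Step by step:
`original = {'a': 5, 'b': 1}` → original = {'a': 5, 'b': 1}
`copied = dict(original)` → copied = {'a': 5, 'b': 1}
`aliased = original` → aliased = {'a': 5, 'b': 1} (same object as original)
`original['c'] = 8` → original = {'a': 5, 'b': 1, 'c': 8} (same object as aliased); aliased = {'a': 5, 'b': 1, 'c': 8} (same object as original)
`copied['d'] = 9` → copied = {'a': 5, 'b': 1, 'd': 9}
`print(original)` → prints {'a': 5, 'b': 1, 'c': 8}
`print(copied)` → prints {'a': 5, 'b': 1, 'd': 9}
`print(aliased)` → prints {'a': 5, 'b': 1, 'c': 8}

Answer:
{'a': 5, 'b': 1, 'c': 8}
{'a': 5, 'b': 1, 'd': 9}
{'a': 5, 'b': 1, 'c': 8}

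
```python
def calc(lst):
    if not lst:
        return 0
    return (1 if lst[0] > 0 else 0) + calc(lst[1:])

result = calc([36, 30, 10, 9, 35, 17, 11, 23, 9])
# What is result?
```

Count of positive elements in [36, 30, 10, 9, 35, 17, 11, 23, 9] = 9

Answer: 9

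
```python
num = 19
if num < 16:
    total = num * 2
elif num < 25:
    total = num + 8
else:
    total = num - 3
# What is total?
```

Trace:
`num = 19` → num = 19
`if num < 16: ...` → num < 16 is False, num < 25 is True → total = 27
So total = 27

Answer: 27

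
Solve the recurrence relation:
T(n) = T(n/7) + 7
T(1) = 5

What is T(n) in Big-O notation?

Each step divides n by 7 and adds 7. After log_7(n) steps we reach T(1)=5. So T(n) = 7·log_7(n) + 5 = O(log n).

Answer: O(log n)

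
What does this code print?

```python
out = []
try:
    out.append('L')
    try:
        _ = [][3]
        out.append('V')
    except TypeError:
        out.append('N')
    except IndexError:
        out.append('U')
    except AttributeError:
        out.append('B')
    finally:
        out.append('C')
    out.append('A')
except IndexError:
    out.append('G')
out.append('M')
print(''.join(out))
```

Execution trace: 'L' (try body) → 'U' (inner except IndexError) → 'C' (inner finally) → 'A' (try body, no exception) → 'M' (after the try/except). Output: LUCAM

Answer: LUCAM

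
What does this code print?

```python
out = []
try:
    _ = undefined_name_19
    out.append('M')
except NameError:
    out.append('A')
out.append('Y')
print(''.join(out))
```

Execution trace: 'A' (except NameError) → 'Y' (after the try/except). Output: AY

Answer: AY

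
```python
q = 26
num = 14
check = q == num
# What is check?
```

Trace:
`q = 26` → q = 26
`num = 14` → num = 14
`check = q == num` → check = False
So check = False

Answer: False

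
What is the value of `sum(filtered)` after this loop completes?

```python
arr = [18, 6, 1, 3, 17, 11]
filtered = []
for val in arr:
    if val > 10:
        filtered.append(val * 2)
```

Sum of doubled values > 10
`filtered` takes the values: [] → [36] → [36, 34] → [36, 34, 22]
So `sum(filtered)` = 92

Answer: 92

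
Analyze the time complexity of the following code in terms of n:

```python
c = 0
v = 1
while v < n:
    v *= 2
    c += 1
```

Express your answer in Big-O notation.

Each loop level contributes: log n. Multiplying the contributions gives O(log n).

Answer: O(log n)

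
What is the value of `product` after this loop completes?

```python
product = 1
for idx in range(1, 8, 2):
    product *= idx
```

Product of 1, 3, 5, ... up to 7
`product` takes the values: 1 → 3 → 15 → 105

Answer: 105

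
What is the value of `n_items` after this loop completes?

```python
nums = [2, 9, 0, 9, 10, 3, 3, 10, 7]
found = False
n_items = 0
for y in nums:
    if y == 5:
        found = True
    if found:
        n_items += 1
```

Count elements after first 5 in [2, 9, 0, 9, 10, 3, 3, 10, 7]
`n_items` takes the values: 0

Answer: 0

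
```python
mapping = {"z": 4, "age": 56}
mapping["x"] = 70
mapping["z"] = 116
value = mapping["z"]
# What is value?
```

Trace:
`mapping = {"z": 4, "age": 56}` → mapping = {'z': 4, 'age': 56}
`mapping["x"] = 70` → mapping = {'z': 4, 'age': 56, 'x': 70}
`mapping["z"] = 116` → mapping = {'z': 116, 'age': 56, 'x': 70}
`value = mapping["z"]` → value = 116
So value = 116

Answer: 116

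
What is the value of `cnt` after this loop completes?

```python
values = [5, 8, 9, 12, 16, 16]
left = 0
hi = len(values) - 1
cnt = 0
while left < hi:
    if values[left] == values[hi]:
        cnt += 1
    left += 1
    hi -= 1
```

Count matching pairs from ends
`cnt` takes the values: 0

Answer: 0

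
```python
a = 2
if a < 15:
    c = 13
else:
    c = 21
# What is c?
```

Trace:
`a = 2` → a = 2
`if a < 15: ...` → a < 15 is True → c = 13
So c = 13

Answer: 13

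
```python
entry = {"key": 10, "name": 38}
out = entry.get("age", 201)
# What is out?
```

Trace:
`entry = {"key": 10, "name": 38}` → entry = {'key': 10, 'name': 38}
`out = entry.get("age", 201)` → out = 201
So out = 201

Answer: 201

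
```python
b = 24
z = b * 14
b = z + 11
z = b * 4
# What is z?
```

Trace:
`b = 24` → b = 24
`z = b * 14` → z = 336
`b = z + 11` → b = 347
`z = b * 4` → z = 1388
So z = 1388

Answer: 1388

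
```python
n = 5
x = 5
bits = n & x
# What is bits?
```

Trace:
`n = 5` → n = 5
`x = 5` → x = 5
`bits = n & x` → bits = 5
So bits = 5

Answer: 5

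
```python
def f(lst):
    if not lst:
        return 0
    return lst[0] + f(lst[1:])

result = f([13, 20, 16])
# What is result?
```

13 + 20 + 16 + 0 = 49

Answer: 49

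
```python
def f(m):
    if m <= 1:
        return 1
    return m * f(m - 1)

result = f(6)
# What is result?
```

f(6) = 6 * 5 * 4 * 3 * 2 * 1 = 720

Answer: 720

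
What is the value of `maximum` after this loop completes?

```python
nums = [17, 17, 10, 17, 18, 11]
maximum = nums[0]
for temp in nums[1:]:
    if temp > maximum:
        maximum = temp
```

Maximum of [17, 17, 10, 17, 18, 11]
`maximum` takes the values: 17 → 18

Answer: 18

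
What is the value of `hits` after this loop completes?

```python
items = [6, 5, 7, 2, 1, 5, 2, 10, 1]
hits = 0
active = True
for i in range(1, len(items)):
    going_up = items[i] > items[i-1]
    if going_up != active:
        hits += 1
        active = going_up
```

Count direction changes in [6, 5, 7, 2, 1, 5, 2, 10, 1]
`hits` takes the values: 0 → 1 → 2 → 3 → 4 → 5 → 6 → 7

Answer: 7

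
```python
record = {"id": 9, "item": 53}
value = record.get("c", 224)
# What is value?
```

Trace:
`record = {"id": 9, "item": 53}` → record = {'id': 9, 'item': 53}
`value = record.get("c", 224)` → value = 224
So value = 224

Answer: 224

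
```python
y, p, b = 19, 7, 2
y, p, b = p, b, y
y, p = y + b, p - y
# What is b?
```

Trace:
`y, p, b = 19, 7, 2` → y = 19; p = 7; b = 2
`y, p, b = p, b, y` → y = 7; p = 2; b = 19
`y, p = y + b, p - y` → y = 26; p = -5
So b = 19

Answer: 19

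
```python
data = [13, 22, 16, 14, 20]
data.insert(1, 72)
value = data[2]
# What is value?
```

Trace:
`data = [13, 22, 16, 14, 20]` → data = [13, 22, 16, 14, 20]
`data.insert(1, 72)` → data = [13, 72, 22, 16, 14, 20]
`value = data[2]` → value = 22
So value = 22

Answer: 22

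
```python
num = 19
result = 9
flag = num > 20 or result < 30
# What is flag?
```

Trace:
`num = 19` → num = 19
`result = 9` → result = 9
`flag = num > 20 or result < 30` → flag = True
So flag = True

Answer: True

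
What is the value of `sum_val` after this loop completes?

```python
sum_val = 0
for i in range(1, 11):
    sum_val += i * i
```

Sum of squares 1² to 10² = 385
`sum_val` takes the values: 0 → 1 → 5 → 14 → 30 → 55 → 91 → 140 → 204 → 285 → 385

Answer: 385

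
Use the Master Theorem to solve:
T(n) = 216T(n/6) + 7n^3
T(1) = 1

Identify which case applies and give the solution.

a=216, b=6, f(n)=7n^3. log_6(216) = 3. Since c=3 = 3, Case 2 applies: T(n) = Θ(n^log_b(a) · log n) = O(n^3 log n).

Answer: O(n^3 log n) - Case 2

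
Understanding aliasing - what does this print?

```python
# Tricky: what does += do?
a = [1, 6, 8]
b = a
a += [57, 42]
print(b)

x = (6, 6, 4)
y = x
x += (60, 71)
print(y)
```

Key concept: += behavior differs for mutable vs immutable.
Step by step:
`a = [1, 6, 8]` → a = [1, 6, 8]
`b = a` → b = [1, 6, 8] (same object as a)
`a += [57, 42]` → a = [1, 6, 8, 57, 42] (same object as b); b = [1, 6, 8, 57, 42] (same object as a)
`print(b)` → prints [1, 6, 8, 57, 42]
`x = (6, 6, 4)` → x = (6, 6, 4)
`y = x` → y = (6, 6, 4)
`x += (60, 71)` → x = (6, 6, 4, 60, 71)
`print(y)` → prints (6, 6, 4)

Answer:
[1, 6, 8, 57, 42]
(6, 6, 4)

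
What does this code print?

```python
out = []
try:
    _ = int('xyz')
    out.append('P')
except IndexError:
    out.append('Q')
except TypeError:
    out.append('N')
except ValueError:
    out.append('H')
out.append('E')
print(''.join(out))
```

Execution trace: 'H' (except ValueError) → 'E' (after the try/except). Output: HE

Answer: HE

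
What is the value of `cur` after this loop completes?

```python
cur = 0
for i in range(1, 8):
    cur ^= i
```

XOR of 1 to 7
`cur` takes the values: 0 → 1 → 3 → 0 → 4 → 1 → 7 → 0

Answer: 0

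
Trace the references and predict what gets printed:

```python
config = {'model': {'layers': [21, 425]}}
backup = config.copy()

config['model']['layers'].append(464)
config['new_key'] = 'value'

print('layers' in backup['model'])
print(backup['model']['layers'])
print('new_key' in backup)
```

Key concept: shallow copy gotcha with nested dict.
Step by step:
`config = {'model': {'layers': [21, 425]}}` → config = {'model': {'layers': [21, 425]}}
`backup = config.copy()` → backup = {'model': {'layers': [21, 425]}}
`config['model']['layers'].append(464)` → config = {'model': {'layers': [21, 425, 464]}}; backup = {'model': {'layers': [21, 425, 464]}}
`config['new_key'] = 'value'` → config = {'model': {'layers': [21, 425, 464]}, 'new_key': 'value'}
`print('layers' in backup['model'])` → prints True
`print(backup['model']['layers'])` → prints [21, 425, 464]
`print('new_key' in backup)` → prints False

Answer:
True
[21, 425, 464]
False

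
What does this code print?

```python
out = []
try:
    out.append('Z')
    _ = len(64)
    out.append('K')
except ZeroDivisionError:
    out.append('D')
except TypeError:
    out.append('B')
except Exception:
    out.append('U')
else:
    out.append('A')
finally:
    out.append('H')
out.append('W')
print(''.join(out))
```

Execution trace: 'Z' (try body) → 'B' (except TypeError) → 'H' (finally) → 'W' (after the try/except). Output: ZBHW

Answer: ZBHW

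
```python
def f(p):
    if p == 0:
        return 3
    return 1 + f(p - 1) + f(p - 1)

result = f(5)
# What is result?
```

f(p) = 1 + 2·f(p-1), f(0)=3. Closed form: (3+1)·2^5 - 1 = 127.

Answer: 127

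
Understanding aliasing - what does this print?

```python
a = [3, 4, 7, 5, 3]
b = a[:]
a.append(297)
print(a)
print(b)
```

Key concept: slice [:] creates copy.
Step by step:
`a = [3, 4, 7, 5, 3]` → a = [3, 4, 7, 5, 3]
`b = a[:]` → b = [3, 4, 7, 5, 3]
`a.append(297)` → a = [3, 4, 7, 5, 3, 297]
`print(a)` → prints [3, 4, 7, 5, 3, 297]
`print(b)` → prints [3, 4, 7, 5, 3]

Answer:
[3, 4, 7, 5, 3, 297]
[3, 4, 7, 5, 3]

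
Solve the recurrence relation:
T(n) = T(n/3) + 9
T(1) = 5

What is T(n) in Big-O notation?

Each step divides n by 3 and adds 9. After log_3(n) steps we reach T(1)=5. So T(n) = 9·log_3(n) + 5 = O(log n).

Answer: O(log n)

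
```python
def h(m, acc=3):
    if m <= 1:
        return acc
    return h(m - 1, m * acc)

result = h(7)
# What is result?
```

Accumulator trace (n, acc): (7, 3) -> (6, 21) -> (5, 126) -> (4, 630) -> (3, 2520) -> (2, 7560) -> (1, 15120) -> return 15120

Answer: 15120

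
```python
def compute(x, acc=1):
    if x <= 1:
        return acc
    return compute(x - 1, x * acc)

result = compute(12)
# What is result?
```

Accumulator trace (n, acc): (12, 1) -> (11, 12) -> (10, 132) -> (9, 1320) -> (8, 11880) -> (7, 95040) -> (6, 665280) -> (5, 3991680) -> (4, 19958400) -> (3, 79833600) -> (2, 239500800) -> (1, 479001600) -> return 479001600

Answer: 479001600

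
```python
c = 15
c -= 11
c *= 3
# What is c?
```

Trace:
`c = 15` → c = 15
`c -= 11` → c = 4
`c *= 3` → c = 12
So c = 12

Answer: 12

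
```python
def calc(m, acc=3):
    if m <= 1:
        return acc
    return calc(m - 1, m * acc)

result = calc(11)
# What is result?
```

Accumulator trace (n, acc): (11, 3) -> (10, 33) -> (9, 330) -> (8, 2970) -> (7, 23760) -> (6, 166320) -> (5, 997920) -> (4, 4989600) -> (3, 19958400) -> (2, 59875200) -> (1, 119750400) -> return 119750400

Answer: 119750400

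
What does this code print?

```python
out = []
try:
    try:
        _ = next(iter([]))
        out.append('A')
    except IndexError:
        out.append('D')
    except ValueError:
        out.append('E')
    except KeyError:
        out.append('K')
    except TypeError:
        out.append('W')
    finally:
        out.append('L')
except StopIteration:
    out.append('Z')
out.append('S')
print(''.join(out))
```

Execution trace: 'L' (finally) → 'Z' (outer except StopIteration) → 'S' (after the try/except). Output: LZS

Answer: LZS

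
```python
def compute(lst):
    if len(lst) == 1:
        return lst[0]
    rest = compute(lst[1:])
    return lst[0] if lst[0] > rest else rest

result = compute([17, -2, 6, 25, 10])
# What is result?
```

Recursive max over [17, -2, 6, 25, 10] = 25

Answer: 25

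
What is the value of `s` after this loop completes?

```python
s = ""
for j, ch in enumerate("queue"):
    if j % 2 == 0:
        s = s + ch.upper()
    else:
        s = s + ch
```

Uppercase even positions in 'queue'
`s` takes the values: "" → "Q" → "Qu" → "QuE" → "QuEu" → "QuEuE"

Answer: "QuEuE"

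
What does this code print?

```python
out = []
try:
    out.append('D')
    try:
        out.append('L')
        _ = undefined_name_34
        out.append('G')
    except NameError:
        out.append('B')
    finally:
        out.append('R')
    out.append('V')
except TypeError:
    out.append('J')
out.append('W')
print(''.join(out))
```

Execution trace: 'D' (try body) → 'L' (inner try body) → 'B' (inner except NameError) → 'R' (inner finally) → 'V' (try body, no exception) → 'W' (after the try/except). Output: DLBRVW

Answer: DLBRVW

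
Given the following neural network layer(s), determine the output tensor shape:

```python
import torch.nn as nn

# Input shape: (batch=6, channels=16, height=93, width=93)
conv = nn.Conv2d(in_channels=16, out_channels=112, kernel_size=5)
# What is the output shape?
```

Input: (6, 16, 93, 93) -> Output: (6, 112, 89, 89)

Answer: (6, 112, 89, 89)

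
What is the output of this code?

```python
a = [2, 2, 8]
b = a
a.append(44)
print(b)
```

Key concept: basic list aliasing.
Step by step:
`a = [2, 2, 8]` → a = [2, 2, 8]
`b = a` → b = [2, 2, 8] (same object as a)
`a.append(44)` → a = [2, 2, 8, 44] (same object as b); b = [2, 2, 8, 44] (same object as a)
`print(b)` → prints [2, 2, 8, 44]

Answer: [2, 2, 8, 44]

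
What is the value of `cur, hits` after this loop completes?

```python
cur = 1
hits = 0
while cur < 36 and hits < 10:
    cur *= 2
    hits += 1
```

Double until >= 36 or 10 iterations
`cur, hits` takes the values: (1, 0) → (2, 0) → (2, 1) → (4, 1) → (4, 2) → (8, 2) → (8, 3) → (16, 3) → (16, 4) → (32, 4) → (32, 5) → (64, 5) → (64, 6)

Answer: 64, 6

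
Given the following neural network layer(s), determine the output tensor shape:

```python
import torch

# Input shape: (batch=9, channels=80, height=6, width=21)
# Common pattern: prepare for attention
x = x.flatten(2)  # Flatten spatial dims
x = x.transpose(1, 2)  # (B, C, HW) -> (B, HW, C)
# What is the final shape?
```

Input: (9, 80, 6, 21) -> after flatten(2): (9, 80, 126) -> Output: (9, 126, 80)

Answer: (9, 126, 80)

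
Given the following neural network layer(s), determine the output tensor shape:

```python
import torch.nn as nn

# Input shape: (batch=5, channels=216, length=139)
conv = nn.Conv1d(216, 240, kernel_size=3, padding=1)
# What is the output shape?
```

Input: (5, 216, 139) -> Output: (5, 240, 139)

Answer: (5, 240, 139)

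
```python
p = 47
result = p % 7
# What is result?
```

Trace:
`p = 47` → p = 47
`result = p % 7` → result = 5
So result = 5

Answer: 5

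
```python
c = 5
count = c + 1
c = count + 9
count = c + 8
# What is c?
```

Trace:
`c = 5` → c = 5
`count = c + 1` → count = 6
`c = count + 9` → c = 15
`count = c + 8` → count = 23
So c = 15

Answer: 15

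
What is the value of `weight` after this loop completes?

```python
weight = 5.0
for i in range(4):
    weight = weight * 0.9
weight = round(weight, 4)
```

Exponential decay: 5.0 * 0.9^4
`weight` takes the values: 5.0 → 4.5 → 4.05 → 3.645 → 3.2805

Answer: 3.2805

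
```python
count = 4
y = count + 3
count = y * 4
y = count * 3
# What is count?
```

Trace:
`count = 4` → count = 4
`y = count + 3` → y = 7
`count = y * 4` → count = 28
`y = count * 3` → y = 84
So count = 28

Answer: 28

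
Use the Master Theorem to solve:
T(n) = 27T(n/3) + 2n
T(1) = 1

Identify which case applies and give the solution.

a=27, b=3, f(n)=2n. log_3(27) = 3. Since c=1 < 3, Case 1 applies: T(n) = Θ(n^log_b(a)) = O(n^3).

Answer: O(n^3) - Case 1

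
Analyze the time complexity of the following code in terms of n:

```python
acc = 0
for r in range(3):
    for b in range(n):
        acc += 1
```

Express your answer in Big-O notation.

Each loop level contributes: 1 × n. Multiplying the contributions gives O(n).

Answer: O(n)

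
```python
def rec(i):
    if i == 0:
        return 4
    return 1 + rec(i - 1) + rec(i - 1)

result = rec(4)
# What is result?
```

rec(i) = 1 + 2·rec(i-1), rec(0)=4. Closed form: (4+1)·2^4 - 1 = 79.

Answer: 79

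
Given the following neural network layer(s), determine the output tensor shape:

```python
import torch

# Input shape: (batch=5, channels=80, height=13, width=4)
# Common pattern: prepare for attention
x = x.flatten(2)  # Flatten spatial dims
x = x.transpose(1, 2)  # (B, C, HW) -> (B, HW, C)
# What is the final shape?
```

Input: (5, 80, 13, 4) -> after flatten(2): (5, 80, 52) -> Output: (5, 52, 80)

Answer: (5, 52, 80)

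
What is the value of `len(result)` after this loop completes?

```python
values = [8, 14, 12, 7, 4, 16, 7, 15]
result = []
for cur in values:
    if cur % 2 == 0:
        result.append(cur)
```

Count even numbers in [8, 14, 12, 7, 4, 16, 7, 15]
`result` takes the values: [] → [8] → [8, 14] → [8, 14, 12] → [8, 14, 12, 4] → [8, 14, 12, 4, 16]
So `len(result)` = 5

Answer: 5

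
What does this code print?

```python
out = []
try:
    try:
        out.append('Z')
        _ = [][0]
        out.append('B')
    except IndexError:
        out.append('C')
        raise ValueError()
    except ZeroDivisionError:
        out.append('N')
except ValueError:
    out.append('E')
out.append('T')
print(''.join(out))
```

Execution trace: 'Z' (try body) → 'C' (except IndexError) → 'E' (outer except ValueError) → 'T' (after the try/except). Output: ZCET

Answer: ZCET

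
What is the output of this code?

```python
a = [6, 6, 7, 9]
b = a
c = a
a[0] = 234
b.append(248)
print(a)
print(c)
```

Key concept: multiple aliases.
Step by step:
`a = [6, 6, 7, 9]` → a = [6, 6, 7, 9]
`b = a` → b = [6, 6, 7, 9] (same object as a)
`c = a` → c = [6, 6, 7, 9] (same object as a, b)
`a[0] = 234` → a = [234, 6, 7, 9] (same object as b, c); b = [234, 6, 7, 9] (same object as a, c); c = [234, 6, 7, 9] (same object as a, b)
`b.append(248)` → a = [234, 6, 7, 9, 248] (same object as b, c); b = [234, 6, 7, 9, 248] (same object as a, c); c = [234, 6, 7, 9, 248] (same object as a, b)
`print(a)` → prints [234, 6, 7, 9, 248]
`print(c)` → prints [234, 6, 7, 9, 248]

Answer:
[234, 6, 7, 9, 248]
[234, 6, 7, 9, 248]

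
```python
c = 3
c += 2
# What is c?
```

Trace:
`c = 3` → c = 3
`c += 2` → c = 5
So c = 5

Answer: 5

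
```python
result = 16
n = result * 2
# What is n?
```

Trace:
`result = 16` → result = 16
`n = result * 2` → n = 32
So n = 32

Answer: 32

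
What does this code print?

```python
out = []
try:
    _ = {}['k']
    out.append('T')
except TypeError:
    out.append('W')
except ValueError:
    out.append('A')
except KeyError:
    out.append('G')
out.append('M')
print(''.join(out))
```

Execution trace: 'G' (except KeyError) → 'M' (after the try/except). Output: GM

Answer: GM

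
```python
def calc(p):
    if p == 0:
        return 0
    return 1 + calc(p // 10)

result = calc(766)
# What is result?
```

Count of digits of 766: 3

Answer: 3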